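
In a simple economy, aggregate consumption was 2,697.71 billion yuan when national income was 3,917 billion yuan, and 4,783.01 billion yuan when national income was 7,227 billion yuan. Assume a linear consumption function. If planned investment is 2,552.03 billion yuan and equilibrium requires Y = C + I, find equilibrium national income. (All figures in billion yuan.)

MPC = (4783.01 − 2697.71)/(7227 − 3917) = 2085.3/3310 = 0.63
a = 2697.71 − 0.63(3917) = 230
Equilibrium: Y = 230 + 0.63Y + 2552.03
0.37Y = 2782.03, so Y = 2782.03/0.37 = 7519

Y = 7519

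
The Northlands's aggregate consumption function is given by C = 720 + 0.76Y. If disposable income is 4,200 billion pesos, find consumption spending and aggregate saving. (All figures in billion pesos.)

C = 3912; S = 288

C = 720 + 0.76(4200) = 720 + 3192 = 3912
S = Y − C = 4200 − 3912 = 288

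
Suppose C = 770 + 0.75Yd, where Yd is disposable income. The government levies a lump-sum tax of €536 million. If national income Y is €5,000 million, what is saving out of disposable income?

Yd = Y − T = 5000 − 536 = 4464
C = 770 + 0.75(4464) = 770 + 3348 = 4118
S = Yd − C = 4464 − 4118 = 346

S = 346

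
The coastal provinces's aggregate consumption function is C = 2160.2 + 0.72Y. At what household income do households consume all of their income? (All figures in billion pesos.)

Y = 7715

At break-even, C = Y: 2160.2 + 0.72Y = Y
0.28Y = 2160.2, so Y = 2160.2/0.28 = 7715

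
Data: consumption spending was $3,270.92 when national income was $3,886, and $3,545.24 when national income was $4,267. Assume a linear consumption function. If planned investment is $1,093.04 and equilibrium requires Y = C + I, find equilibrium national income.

Y = 5593

MPC = (3545.24 − 3270.92)/(4267 − 3886) = 274.32/381 = 0.72
a = 3270.92 − 0.72(3886) = 473
Equilibrium: Y = 473 + 0.72Y + 1093.04
0.28Y = 1566.04, so Y = 1566.04/0.28 = 5593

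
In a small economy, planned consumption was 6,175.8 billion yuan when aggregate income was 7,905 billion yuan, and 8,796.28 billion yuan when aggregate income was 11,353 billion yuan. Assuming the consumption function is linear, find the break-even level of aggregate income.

MPC = (8796.28 − 6175.8)/(11353 − 7905) = 2620.48/3448 = 0.76
a = 6175.8 − 0.76(7905) = 6175.8 − 6007.8 = 168
Break-even: Y = a/(1−MPC) = 168/0.24 = 700

Y = 700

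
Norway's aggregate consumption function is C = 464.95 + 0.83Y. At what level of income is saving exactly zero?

Y = 2735

At break-even, C = Y: 464.95 + 0.83Y = Y
0.17Y = 464.95, so Y = 464.95/0.17 = 2735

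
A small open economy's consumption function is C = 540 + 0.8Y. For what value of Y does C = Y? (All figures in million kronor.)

At break-even, C = Y: 540 + 0.8Y = Y
0.2Y = 540, so Y = 540/0.2 = 2700

Y = 2700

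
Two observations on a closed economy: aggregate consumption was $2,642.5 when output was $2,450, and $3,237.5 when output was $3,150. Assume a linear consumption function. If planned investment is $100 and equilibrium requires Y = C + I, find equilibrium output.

Y = 4400

MPC = (3237.5 − 2642.5)/(3150 − 2450) = 595/700 = 0.85
a = 2642.5 − 0.85(2450) = 560
Equilibrium: Y = 560 + 0.85Y + 100
0.15Y = 660, so Y = 660/0.15 = 4400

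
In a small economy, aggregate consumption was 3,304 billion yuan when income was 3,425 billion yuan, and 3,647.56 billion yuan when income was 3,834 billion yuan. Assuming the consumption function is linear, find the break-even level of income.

Y = 2668.75

MPC = (3647.56 − 3304)/(3834 − 3425) = 343.56/409 = 0.84
a = 3304 − 0.84(3425) = 3304 − 2877 = 427
Break-even: Y = a/(1−MPC) = 427/0.16 = 2668.75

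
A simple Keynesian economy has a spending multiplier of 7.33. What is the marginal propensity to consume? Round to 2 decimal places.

k = 1/(1 − MPC), so 1 − MPC = 1/k = 1/7.33 = 0.1364
MPC = 1 − 0.1364 = 0.86

MPC = 0.86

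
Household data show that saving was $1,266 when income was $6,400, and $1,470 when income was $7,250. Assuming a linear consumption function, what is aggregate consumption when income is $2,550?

C = 2208

MPS = ΔS/ΔY = (1470 − 1266)/(7250 − 6400) = 204/850 = 0.24
MPC = 1 − MPS = 0.76
Autonomous saving = 1266 − 0.24(6400) = -270, so a = 270
C = 270 + 0.76(2550) = 270 + 1938 = 2208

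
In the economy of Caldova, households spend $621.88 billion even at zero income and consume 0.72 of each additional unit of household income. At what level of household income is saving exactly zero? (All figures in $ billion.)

At break-even, C = Y: 621.88 + 0.72Y = Y
0.28Y = 621.88, so Y = 621.88/0.28 = 2221

Y = 2221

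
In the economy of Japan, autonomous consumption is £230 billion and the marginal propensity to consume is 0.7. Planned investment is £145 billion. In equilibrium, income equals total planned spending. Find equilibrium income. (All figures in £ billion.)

Y = C + I = 230 + 0.7Y + 145
Y − 0.7Y = 375
0.3Y = 375, so Y = 375/0.3 = 1250

Y = 1250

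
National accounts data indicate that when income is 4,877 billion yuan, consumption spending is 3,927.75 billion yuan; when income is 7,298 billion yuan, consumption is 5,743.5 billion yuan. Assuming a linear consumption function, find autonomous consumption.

a = 270

MPC = ΔC/ΔY = (5743.5 − 3927.75)/(7298 − 4877) = 1815.75/2421 = 0.75
a = C − MPC·Y = 3927.75 − 0.75(4877) = 3927.75 − 3657.75 = 270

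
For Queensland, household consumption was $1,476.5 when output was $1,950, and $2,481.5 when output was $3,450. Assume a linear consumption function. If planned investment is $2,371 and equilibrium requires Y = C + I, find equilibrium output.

MPC = (2481.5 − 1476.5)/(3450 − 1950) = 1005/1500 = 0.67
a = 1476.5 − 0.67(1950) = 170
Equilibrium: Y = 170 + 0.67Y + 2371
0.33Y = 2541, so Y = 2541/0.33 = 7700

Y = 7700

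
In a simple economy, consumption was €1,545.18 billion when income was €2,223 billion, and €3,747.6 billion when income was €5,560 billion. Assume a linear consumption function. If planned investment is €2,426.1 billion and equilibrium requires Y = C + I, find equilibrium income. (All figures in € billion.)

Y = 7365

MPC = (3747.6 − 1545.18)/(5560 − 2223) = 2202.42/3337 = 0.66
a = 1545.18 − 0.66(2223) = 78
Equilibrium: Y = 78 + 0.66Y + 2426.1
0.34Y = 2504.1, so Y = 2504.1/0.34 = 7365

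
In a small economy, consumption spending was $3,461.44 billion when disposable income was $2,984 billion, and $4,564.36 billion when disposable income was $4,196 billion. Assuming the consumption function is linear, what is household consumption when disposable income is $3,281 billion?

MPC = (4564.36 − 3461.44)/(4196 − 2984) = 1102.92/1212 = 0.91
a = 3461.44 − 0.91(2984) = 3461.44 − 2715.44 = 746
C = 746 + 0.91(3281) = 746 + 2985.71 = 3731.71

C = 3731.71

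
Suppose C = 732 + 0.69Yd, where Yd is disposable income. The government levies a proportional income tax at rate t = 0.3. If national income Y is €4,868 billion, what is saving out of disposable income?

Yd = (1 − 0.3)(4868) = 0.7(4868) = 3407.6
C = 732 + 0.69(3407.6) = 732 + 2351.244 = 3083.244
S = Yd − C = 3407.6 − 3083.244 = 324.356

S = 324.356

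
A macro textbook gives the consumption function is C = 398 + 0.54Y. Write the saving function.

S = -398 + 0.46Y

S = Y − C = Y − (398 + 0.54Y) = -398 + (1 − 0.54)Y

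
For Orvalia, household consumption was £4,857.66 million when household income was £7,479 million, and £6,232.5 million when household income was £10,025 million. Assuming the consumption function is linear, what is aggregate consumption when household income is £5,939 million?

C = 4026.06

MPC = (6232.5 − 4857.66)/(10025 − 7479) = 1374.84/2546 = 0.54
a = 4857.66 − 0.54(7479) = 4857.66 − 4038.66 = 819
C = 819 + 0.54(5939) = 819 + 3207.06 = 4026.06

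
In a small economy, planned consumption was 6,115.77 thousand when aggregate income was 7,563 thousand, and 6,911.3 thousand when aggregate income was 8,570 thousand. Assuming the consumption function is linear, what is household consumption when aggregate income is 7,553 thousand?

C = 6107.87

MPC = (6911.3 − 6115.77)/(8570 − 7563) = 795.53/1007 = 0.79
a = 6115.77 − 0.79(7563) = 6115.77 − 5974.77 = 141
C = 141 + 0.79(7553) = 141 + 5966.87 = 6107.87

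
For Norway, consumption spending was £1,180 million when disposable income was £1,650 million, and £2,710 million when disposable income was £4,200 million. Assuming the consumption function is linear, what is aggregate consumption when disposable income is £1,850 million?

MPC = (2710 − 1180)/(4200 − 1650) = 1530/2550 = 0.6
a = 1180 − 0.6(1650) = 1180 − 990 = 190
C = 190 + 0.6(1850) = 190 + 1110 = 1300

C = 1300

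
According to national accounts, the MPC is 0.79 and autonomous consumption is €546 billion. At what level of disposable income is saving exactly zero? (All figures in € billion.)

Y = 2600

At break-even, C = Y: 546 + 0.79Y = Y
0.21Y = 546, so Y = 546/0.21 = 2600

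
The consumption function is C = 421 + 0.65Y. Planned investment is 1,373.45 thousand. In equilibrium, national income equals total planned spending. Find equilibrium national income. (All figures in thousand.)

Y = 5127

Y = C + I = 421 + 0.65Y + 1373.45
Y − 0.65Y = 1794.45
0.35Y = 1794.45, so Y = 1794.45/0.35 = 5127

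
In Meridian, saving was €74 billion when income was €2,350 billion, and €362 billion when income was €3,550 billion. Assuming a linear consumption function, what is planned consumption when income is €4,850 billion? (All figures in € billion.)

C = 4176

MPS = ΔS/ΔY = (362 − 74)/(3550 − 2350) = 288/1200 = 0.24
MPC = 1 − MPS = 0.76
Autonomous saving = 74 − 0.24(2350) = -490, so a = 490
C = 490 + 0.76(4850) = 490 + 3686 = 4176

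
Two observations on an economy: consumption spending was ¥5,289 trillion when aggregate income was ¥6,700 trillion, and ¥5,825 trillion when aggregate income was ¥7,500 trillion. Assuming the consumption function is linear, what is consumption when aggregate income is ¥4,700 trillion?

MPC = (5825 − 5289)/(7500 − 6700) = 536/800 = 0.67
a = 5289 − 0.67(6700) = 5289 − 4489 = 800
C = 800 + 0.67(4700) = 800 + 3149 = 3949

C = 3949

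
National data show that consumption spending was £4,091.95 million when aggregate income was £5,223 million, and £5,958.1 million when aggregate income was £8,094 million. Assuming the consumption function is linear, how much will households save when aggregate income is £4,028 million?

MPC = (5958.1 − 4091.95)/(8094 − 5223) = 1866.15/2871 = 0.65
a = 4091.95 − 0.65(5223) = 4091.95 − 3394.95 = 697
C = 697 + 0.65(4028) = 3315.2
S = 4028 − 3315.2 = 712.8

S = 712.8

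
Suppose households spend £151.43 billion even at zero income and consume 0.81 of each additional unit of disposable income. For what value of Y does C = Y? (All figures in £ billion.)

At break-even, C = Y: 151.43 + 0.81Y = Y
0.19Y = 151.43, so Y = 151.43/0.19 = 797

Y = 797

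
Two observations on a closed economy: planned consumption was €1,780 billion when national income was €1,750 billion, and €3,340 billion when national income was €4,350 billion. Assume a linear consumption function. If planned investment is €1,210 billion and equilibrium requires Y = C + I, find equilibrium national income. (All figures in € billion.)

MPC = (3340 − 1780)/(4350 − 1750) = 1560/2600 = 0.6
a = 1780 − 0.6(1750) = 730
Equilibrium: Y = 730 + 0.6Y + 1210
0.4Y = 1940, so Y = 1940/0.4 = 4850

Y = 4850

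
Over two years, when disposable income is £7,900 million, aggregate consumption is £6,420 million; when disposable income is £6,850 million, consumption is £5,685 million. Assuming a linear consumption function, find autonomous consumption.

MPC = ΔC/ΔY = (6420 − 5685)/(7900 − 6850) = 735/1050 = 0.7
a = C − MPC·Y = 5685 − 0.7(6850) = 5685 − 4795 = 890

a = 890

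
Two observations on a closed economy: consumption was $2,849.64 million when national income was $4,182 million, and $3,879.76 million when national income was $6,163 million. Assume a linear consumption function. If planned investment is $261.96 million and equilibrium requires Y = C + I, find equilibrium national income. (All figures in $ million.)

Y = 1952

MPC = (3879.76 − 2849.64)/(6163 − 4182) = 1030.12/1981 = 0.52
a = 2849.64 − 0.52(4182) = 675
Equilibrium: Y = 675 + 0.52Y + 261.96
0.48Y = 936.96, so Y = 936.96/0.48 = 1952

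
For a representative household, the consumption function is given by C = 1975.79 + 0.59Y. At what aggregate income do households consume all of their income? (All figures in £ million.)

At break-even, C = Y: 1975.79 + 0.59Y = Y
0.41Y = 1975.79, so Y = 1975.79/0.41 = 4819

Y = 4819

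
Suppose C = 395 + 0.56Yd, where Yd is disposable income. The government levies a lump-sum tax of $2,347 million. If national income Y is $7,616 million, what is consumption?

C = 3345.64

Yd = Y − T = 7616 − 2347 = 5269
C = 395 + 0.56(5269) = 395 + 2950.64 = 3345.64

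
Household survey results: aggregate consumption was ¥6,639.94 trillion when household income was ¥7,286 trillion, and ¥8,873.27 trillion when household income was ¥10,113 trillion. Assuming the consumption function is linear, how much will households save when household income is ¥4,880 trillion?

S = 140.8

MPC = (8873.27 − 6639.94)/(10113 − 7286) = 2233.33/2827 = 0.79
a = 6639.94 − 0.79(7286) = 6639.94 − 5755.94 = 884
C = 884 + 0.79(4880) = 4739.2
S = 4880 − 4739.2 = 140.8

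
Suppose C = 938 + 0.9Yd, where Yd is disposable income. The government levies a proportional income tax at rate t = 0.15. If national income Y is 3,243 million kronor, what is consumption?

C = 3418.895

Yd = (1 − 0.15)(3243) = 0.85(3243) = 2756.55
C = 938 + 0.9(2756.55) = 938 + 2480.895 = 3418.895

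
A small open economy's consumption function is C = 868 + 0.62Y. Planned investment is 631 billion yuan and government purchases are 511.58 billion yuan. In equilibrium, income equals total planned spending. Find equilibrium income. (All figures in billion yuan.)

Y = 5291

Y = C + I + G = 868 + 0.62Y + 631 + 511.58
Y − 0.62Y = 2010.58
0.38Y = 2010.58, so Y = 2010.58/0.38 = 5291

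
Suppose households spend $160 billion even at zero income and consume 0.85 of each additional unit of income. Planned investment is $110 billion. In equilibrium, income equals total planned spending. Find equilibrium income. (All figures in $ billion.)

Y = C + I = 160 + 0.85Y + 110
Y − 0.85Y = 270
0.15Y = 270, so Y = 270/0.15 = 1800

Y = 1800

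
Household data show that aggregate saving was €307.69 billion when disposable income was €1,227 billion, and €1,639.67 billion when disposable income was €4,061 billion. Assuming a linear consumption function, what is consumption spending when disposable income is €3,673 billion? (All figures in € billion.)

MPS = ΔS/ΔY = (1639.67 − 307.69)/(4061 − 1227) = 1331.98/2834 = 0.47
MPC = 1 − MPS = 0.53
Autonomous saving = 307.69 − 0.47(1227) = -269, so a = 269
C = 269 + 0.53(3673) = 269 + 1946.69 = 2215.69

C = 2215.69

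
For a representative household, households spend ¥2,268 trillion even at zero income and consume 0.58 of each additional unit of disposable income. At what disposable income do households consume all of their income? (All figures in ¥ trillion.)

Y = 5400

At break-even, C = Y: 2268 + 0.58Y = Y
0.42Y = 2268, so Y = 2268/0.42 = 5400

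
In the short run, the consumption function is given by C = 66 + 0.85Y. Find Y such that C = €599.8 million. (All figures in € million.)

66 + 0.85Y = 599.8
0.85Y = 533.8, so Y = 533.8/0.85 = 628

Y = 628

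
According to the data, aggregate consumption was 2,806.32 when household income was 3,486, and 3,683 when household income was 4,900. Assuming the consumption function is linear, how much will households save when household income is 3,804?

MPC = (3683 − 2806.32)/(4900 − 3486) = 876.68/1414 = 0.62
a = 2806.32 − 0.62(3486) = 2806.32 − 2161.32 = 645
C = 645 + 0.62(3804) = 3003.48
S = 3804 − 3003.48 = 800.52

S = 800.52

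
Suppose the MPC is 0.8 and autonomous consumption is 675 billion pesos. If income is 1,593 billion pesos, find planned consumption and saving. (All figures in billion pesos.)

C = 675 + 0.8(1593) = 675 + 1274.4 = 1949.4
S = Y − C = 1593 − 1949.4 = -356.4

C = 1949.4; S = -356.4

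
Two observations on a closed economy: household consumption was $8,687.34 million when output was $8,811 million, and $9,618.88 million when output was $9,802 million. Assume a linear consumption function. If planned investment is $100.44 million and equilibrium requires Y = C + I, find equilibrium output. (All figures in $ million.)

MPC = (9618.88 − 8687.34)/(9802 − 8811) = 931.54/991 = 0.94
a = 8687.34 − 0.94(8811) = 405
Equilibrium: Y = 405 + 0.94Y + 100.44
0.06Y = 505.44, so Y = 505.44/0.06 = 8424

Y = 8424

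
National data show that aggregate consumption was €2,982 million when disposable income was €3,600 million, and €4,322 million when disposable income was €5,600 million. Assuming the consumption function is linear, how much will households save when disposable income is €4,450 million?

S = 898.5

MPC = (4322 − 2982)/(5600 − 3600) = 1340/2000 = 0.67
a = 2982 − 0.67(3600) = 2982 − 2412 = 570
C = 570 + 0.67(4450) = 3551.5
S = 4450 − 3551.5 = 898.5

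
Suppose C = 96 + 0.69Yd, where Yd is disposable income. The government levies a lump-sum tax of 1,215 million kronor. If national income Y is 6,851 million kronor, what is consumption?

C = 3984.84

Yd = Y − T = 6851 − 1215 = 5636
C = 96 + 0.69(5636) = 96 + 3888.84 = 3984.84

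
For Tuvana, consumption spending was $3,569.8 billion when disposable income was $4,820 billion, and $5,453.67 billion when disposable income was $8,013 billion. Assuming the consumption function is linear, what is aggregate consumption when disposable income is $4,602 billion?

C = 3441.18

MPC = (5453.67 − 3569.8)/(8013 − 4820) = 1883.87/3193 = 0.59
a = 3569.8 − 0.59(4820) = 3569.8 − 2843.8 = 726
C = 726 + 0.59(4602) = 726 + 2715.18 = 3441.18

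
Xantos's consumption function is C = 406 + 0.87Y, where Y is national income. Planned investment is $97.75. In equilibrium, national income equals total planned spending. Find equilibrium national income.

Y = 3875

Y = C + I = 406 + 0.87Y + 97.75
Y − 0.87Y = 503.75
0.13Y = 503.75, so Y = 503.75/0.13 = 3875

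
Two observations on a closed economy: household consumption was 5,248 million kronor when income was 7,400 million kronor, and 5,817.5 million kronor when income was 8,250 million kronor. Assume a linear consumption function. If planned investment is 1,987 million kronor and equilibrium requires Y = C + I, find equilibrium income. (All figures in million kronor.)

MPC = (5817.5 − 5248)/(8250 − 7400) = 569.5/850 = 0.67
a = 5248 − 0.67(7400) = 290
Equilibrium: Y = 290 + 0.67Y + 1987
0.33Y = 2277, so Y = 2277/0.33 = 6900

Y = 6900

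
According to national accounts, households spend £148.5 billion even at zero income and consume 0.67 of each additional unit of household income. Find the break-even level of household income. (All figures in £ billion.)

Y = 450

At break-even, C = Y: 148.5 + 0.67Y = Y
0.33Y = 148.5, so Y = 148.5/0.33 = 450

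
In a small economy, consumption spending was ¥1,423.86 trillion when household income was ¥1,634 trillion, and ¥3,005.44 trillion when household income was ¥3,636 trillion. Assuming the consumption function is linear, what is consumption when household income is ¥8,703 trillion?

C = 7008.37

MPC = (3005.44 − 1423.86)/(3636 − 1634) = 1581.58/2002 = 0.79
a = 1423.86 − 0.79(1634) = 1423.86 − 1290.86 = 133
C = 133 + 0.79(8703) = 133 + 6875.37 = 7008.37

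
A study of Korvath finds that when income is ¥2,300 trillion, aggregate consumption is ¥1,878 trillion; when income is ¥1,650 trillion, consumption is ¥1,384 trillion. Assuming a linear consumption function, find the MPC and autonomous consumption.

MPC = 0.76; a = 130

MPC = ΔC/ΔY = (1878 − 1384)/(2300 − 1650) = 494/650 = 0.76
a = C − MPC·Y = 1384 − 0.76(1650) = 1384 − 1254 = 130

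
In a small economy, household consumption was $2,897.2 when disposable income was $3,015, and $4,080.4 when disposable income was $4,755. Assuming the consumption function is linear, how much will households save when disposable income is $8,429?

S = 1850.28

MPC = (4080.4 − 2897.2)/(4755 − 3015) = 1183.2/1740 = 0.68
a = 2897.2 − 0.68(3015) = 2897.2 − 2050.2 = 847
C = 847 + 0.68(8429) = 6578.72
S = 8429 − 6578.72 = 1850.28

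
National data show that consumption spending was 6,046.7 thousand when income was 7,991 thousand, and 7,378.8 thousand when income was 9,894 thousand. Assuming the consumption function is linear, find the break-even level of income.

Y = 1510

MPC = (7378.8 − 6046.7)/(9894 − 7991) = 1332.1/1903 = 0.7
a = 6046.7 − 0.7(7991) = 6046.7 − 5593.7 = 453
Break-even: Y = a/(1−MPC) = 453/0.3 = 1510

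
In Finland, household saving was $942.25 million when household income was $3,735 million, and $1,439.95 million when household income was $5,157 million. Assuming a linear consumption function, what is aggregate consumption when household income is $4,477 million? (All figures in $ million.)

MPS = ΔS/ΔY = (1439.95 − 942.25)/(5157 − 3735) = 497.7/1422 = 0.35
MPC = 1 − MPS = 0.65
Autonomous saving = 942.25 − 0.35(3735) = -365, so a = 365
C = 365 + 0.65(4477) = 365 + 2910.05 = 3275.05

C = 3275.05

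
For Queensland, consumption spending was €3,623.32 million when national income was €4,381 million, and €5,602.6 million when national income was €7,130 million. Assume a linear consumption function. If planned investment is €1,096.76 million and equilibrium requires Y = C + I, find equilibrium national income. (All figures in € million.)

MPC = (5602.6 − 3623.32)/(7130 − 4381) = 1979.28/2749 = 0.72
a = 3623.32 − 0.72(4381) = 469
Equilibrium: Y = 469 + 0.72Y + 1096.76
0.28Y = 1565.76, so Y = 1565.76/0.28 = 5592

Y = 5592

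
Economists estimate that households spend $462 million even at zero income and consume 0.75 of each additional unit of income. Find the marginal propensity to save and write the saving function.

MPS = 0.25; S = -462 + 0.25Y

MPS = 1 − MPC = 1 − 0.75 = 0.25
S = Y − C = -462 + 0.25Y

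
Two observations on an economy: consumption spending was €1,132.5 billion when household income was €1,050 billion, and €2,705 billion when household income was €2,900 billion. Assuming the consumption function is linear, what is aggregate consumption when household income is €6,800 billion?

MPC = (2705 − 1132.5)/(2900 − 1050) = 1572.5/1850 = 0.85
a = 1132.5 − 0.85(1050) = 1132.5 − 892.5 = 240
C = 240 + 0.85(6800) = 240 + 5780 = 6020

C = 6020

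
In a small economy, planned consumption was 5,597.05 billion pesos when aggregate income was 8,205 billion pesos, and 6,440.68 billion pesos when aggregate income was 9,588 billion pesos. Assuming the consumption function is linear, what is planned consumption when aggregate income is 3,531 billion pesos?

C = 2745.91

MPC = (6440.68 − 5597.05)/(9588 − 8205) = 843.63/1383 = 0.61
a = 5597.05 − 0.61(8205) = 5597.05 − 5005.05 = 592
C = 592 + 0.61(3531) = 592 + 2153.91 = 2745.91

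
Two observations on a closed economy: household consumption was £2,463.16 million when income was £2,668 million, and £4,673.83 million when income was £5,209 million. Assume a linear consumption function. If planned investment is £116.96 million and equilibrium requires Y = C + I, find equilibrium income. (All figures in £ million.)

Y = 1992

MPC = (4673.83 − 2463.16)/(5209 − 2668) = 2210.67/2541 = 0.87
a = 2463.16 − 0.87(2668) = 142
Equilibrium: Y = 142 + 0.87Y + 116.96
0.13Y = 258.96, so Y = 258.96/0.13 = 1992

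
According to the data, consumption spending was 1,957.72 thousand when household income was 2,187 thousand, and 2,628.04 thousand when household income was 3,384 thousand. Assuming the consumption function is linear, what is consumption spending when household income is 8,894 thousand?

C = 5713.64

MPC = (2628.04 − 1957.72)/(3384 − 2187) = 670.32/1197 = 0.56
a = 1957.72 − 0.56(2187) = 1957.72 − 1224.72 = 733
C = 733 + 0.56(8894) = 733 + 4980.64 = 5713.64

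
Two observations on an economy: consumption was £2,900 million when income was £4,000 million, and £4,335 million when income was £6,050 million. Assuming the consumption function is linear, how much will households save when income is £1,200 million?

MPC = (4335 − 2900)/(6050 − 4000) = 1435/2050 = 0.7
a = 2900 − 0.7(4000) = 2900 − 2800 = 100
C = 100 + 0.7(1200) = 940
S = 1200 − 940 = 260

S = 260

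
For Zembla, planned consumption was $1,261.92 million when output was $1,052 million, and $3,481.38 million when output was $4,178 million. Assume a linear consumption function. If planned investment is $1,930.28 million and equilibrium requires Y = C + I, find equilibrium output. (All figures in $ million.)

MPC = (3481.38 − 1261.92)/(4178 − 1052) = 2219.46/3126 = 0.71
a = 1261.92 − 0.71(1052) = 515
Equilibrium: Y = 515 + 0.71Y + 1930.28
0.29Y = 2445.28, so Y = 2445.28/0.29 = 8432

Y = 8432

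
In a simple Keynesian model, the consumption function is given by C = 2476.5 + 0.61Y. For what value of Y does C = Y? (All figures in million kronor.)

At break-even, C = Y: 2476.5 + 0.61Y = Y
0.39Y = 2476.5, so Y = 2476.5/0.39 = 6350

Y = 6350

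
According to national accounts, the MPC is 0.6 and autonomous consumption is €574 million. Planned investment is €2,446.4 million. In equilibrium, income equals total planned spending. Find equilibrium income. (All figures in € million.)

Y = 7551

Y = C + I = 574 + 0.6Y + 2446.4
Y − 0.6Y = 3020.4
0.4Y = 3020.4, so Y = 3020.4/0.4 = 7551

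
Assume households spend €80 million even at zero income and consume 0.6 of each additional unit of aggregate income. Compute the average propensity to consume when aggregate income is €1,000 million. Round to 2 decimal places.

C = 80 + 0.6(1000) = 680
APC = C/Y = 680/1000 = 0.68

APC = 0.68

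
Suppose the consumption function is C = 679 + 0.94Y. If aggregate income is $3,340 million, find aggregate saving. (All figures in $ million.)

S = -478.6

C = 679 + 0.94(3340) = 679 + 3139.6 = 3818.6
S = Y − C = 3340 − 3818.6 = -478.6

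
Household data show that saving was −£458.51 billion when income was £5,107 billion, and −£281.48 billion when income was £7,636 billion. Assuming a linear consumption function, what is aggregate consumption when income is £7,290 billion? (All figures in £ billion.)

C = 7595.7

MPS = ΔS/ΔY = (-281.48 − (-458.51))/(7636 − 5107) = 177.03/2529 = 0.07
MPC = 1 − MPS = 0.93
Autonomous saving = -458.51 − 0.07(5107) = -816, so a = 816
C = 816 + 0.93(7290) = 816 + 6779.7 = 7595.7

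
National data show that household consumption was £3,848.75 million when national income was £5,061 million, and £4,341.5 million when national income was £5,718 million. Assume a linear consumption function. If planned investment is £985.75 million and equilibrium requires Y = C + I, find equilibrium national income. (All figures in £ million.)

MPC = (4341.5 − 3848.75)/(5718 − 5061) = 492.75/657 = 0.75
a = 3848.75 − 0.75(5061) = 53
Equilibrium: Y = 53 + 0.75Y + 985.75
0.25Y = 1038.75, so Y = 1038.75/0.25 = 4155

Y = 4155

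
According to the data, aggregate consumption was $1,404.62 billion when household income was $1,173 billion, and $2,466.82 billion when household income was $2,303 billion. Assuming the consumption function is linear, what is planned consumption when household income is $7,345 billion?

MPC = (2466.82 − 1404.62)/(2303 − 1173) = 1062.2/1130 = 0.94
a = 1404.62 − 0.94(1173) = 1404.62 − 1102.62 = 302
C = 302 + 0.94(7345) = 302 + 6904.3 = 7206.3

C = 7206.3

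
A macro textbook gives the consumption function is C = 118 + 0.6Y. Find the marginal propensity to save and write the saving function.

MPS = 0.4; S = -118 + 0.4Y

MPS = 1 − MPC = 1 − 0.6 = 0.4
S = Y − C = -118 + 0.4Y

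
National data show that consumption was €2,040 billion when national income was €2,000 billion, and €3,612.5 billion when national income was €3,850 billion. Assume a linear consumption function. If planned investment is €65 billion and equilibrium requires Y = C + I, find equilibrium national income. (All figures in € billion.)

Y = 2700

MPC = (3612.5 − 2040)/(3850 − 2000) = 1572.5/1850 = 0.85
a = 2040 − 0.85(2000) = 340
Equilibrium: Y = 340 + 0.85Y + 65
0.15Y = 405, so Y = 405/0.15 = 2700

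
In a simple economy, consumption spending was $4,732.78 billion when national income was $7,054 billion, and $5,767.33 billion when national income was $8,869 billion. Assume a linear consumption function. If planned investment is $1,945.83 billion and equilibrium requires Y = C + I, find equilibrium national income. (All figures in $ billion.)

MPC = (5767.33 − 4732.78)/(8869 − 7054) = 1034.55/1815 = 0.57
a = 4732.78 − 0.57(7054) = 712
Equilibrium: Y = 712 + 0.57Y + 1945.83
0.43Y = 2657.83, so Y = 2657.83/0.43 = 6181

Y = 6181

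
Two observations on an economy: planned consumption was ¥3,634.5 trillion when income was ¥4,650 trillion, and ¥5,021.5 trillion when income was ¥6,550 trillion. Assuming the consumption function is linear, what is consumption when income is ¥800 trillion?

C = 824

MPC = (5021.5 − 3634.5)/(6550 − 4650) = 1387/1900 = 0.73
a = 3634.5 − 0.73(4650) = 3634.5 − 3394.5 = 240
C = 240 + 0.73(800) = 240 + 584 = 824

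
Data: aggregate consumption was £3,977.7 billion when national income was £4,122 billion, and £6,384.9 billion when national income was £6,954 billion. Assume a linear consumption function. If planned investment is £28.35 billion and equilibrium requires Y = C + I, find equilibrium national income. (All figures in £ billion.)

Y = 3349

MPC = (6384.9 − 3977.7)/(6954 − 4122) = 2407.2/2832 = 0.85
a = 3977.7 − 0.85(4122) = 474
Equilibrium: Y = 474 + 0.85Y + 28.35
0.15Y = 502.35, so Y = 502.35/0.15 = 3349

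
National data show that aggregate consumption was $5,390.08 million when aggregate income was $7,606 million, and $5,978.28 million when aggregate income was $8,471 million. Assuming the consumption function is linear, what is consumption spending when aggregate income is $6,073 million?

C = 4347.64

MPC = (5978.28 − 5390.08)/(8471 − 7606) = 588.2/865 = 0.68
a = 5390.08 − 0.68(7606) = 5390.08 − 5172.08 = 218
C = 218 + 0.68(6073) = 218 + 4129.64 = 4347.64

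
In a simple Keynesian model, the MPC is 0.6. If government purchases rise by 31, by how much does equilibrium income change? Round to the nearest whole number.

ΔY ≈ 78

The multiplier is 1/(1 − MPC) = 1/0.4.
ΔY = 31/0.4 = 77.50 ≈ 78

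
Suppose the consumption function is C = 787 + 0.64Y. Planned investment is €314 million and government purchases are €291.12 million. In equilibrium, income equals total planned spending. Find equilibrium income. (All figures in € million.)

Y = C + I + G = 787 + 0.64Y + 314 + 291.12
Y − 0.64Y = 1392.12
0.36Y = 1392.12, so Y = 1392.12/0.36 = 3867

Y = 3867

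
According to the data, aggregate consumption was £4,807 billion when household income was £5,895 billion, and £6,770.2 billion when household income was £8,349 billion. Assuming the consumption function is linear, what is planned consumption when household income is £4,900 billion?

C = 4011

MPC = (6770.2 − 4807)/(8349 − 5895) = 1963.2/2454 = 0.8
a = 4807 − 0.8(5895) = 4807 − 4716 = 91
C = 91 + 0.8(4900) = 91 + 3920 = 4011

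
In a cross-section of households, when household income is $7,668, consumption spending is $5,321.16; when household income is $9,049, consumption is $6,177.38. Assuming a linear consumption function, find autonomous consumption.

MPC = ΔC/ΔY = (6177.38 − 5321.16)/(9049 − 7668) = 856.22/1381 = 0.62
a = C − MPC·Y = 5321.16 − 0.62(7668) = 5321.16 − 4754.16 = 567

a = 567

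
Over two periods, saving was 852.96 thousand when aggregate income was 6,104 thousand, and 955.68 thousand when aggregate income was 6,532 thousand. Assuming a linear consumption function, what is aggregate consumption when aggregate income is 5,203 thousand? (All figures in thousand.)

C = 4566.28

MPS = ΔS/ΔY = (955.68 − 852.96)/(6532 − 6104) = 102.72/428 = 0.24
MPC = 1 − MPS = 0.76
Autonomous saving = 852.96 − 0.24(6104) = -612, so a = 612
C = 612 + 0.76(5203) = 612 + 3954.28 = 4566.28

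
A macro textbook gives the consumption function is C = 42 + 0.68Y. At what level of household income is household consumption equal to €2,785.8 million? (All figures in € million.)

42 + 0.68Y = 2785.8
0.68Y = 2743.8, so Y = 2743.8/0.68 = 4035

Y = 4035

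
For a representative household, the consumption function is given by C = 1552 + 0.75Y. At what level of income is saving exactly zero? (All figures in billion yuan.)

Y = 6208

At break-even, C = Y: 1552 + 0.75Y = Y
0.25Y = 1552, so Y = 1552/0.25 = 6208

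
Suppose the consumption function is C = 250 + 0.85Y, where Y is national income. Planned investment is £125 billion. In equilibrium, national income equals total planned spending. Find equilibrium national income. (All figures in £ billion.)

Y = C + I = 250 + 0.85Y + 125
Y − 0.85Y = 375
0.15Y = 375, so Y = 375/0.15 = 2500

Y = 2500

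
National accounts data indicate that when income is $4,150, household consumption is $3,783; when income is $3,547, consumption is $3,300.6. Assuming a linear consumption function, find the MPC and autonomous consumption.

MPC = ΔC/ΔY = (3783 − 3300.6)/(4150 − 3547) = 482.4/603 = 0.8
a = C − MPC·Y = 3300.6 − 0.8(3547) = 3300.6 − 2837.6 = 463

MPC = 0.8; a = 463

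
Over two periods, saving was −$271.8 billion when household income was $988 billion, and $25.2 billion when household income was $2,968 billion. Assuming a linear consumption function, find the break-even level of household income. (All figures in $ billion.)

MPS = ΔS/ΔY = (25.2 − (-271.8))/(2968 − 988) = 297/1980 = 0.15
MPC = 1 − MPS = 0.85
From S(988) = -271.8: −a + 0.15(988) = -271.8, so a = 148.2 − (-271.8) = 420
Break-even (S = 0): Y = a/MPS = 420/0.15 = 2800

Y = 2800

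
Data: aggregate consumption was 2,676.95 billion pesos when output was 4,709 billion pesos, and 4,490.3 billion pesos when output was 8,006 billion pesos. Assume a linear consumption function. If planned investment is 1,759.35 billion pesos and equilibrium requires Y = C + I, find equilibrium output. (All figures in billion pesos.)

MPC = (4490.3 − 2676.95)/(8006 − 4709) = 1813.35/3297 = 0.55
a = 2676.95 − 0.55(4709) = 87
Equilibrium: Y = 87 + 0.55Y + 1759.35
0.45Y = 1846.35, so Y = 1846.35/0.45 = 4103

Y = 4103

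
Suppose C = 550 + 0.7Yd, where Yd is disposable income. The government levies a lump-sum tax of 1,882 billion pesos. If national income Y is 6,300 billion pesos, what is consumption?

Yd = Y − T = 6300 − 1882 = 4418
C = 550 + 0.7(4418) = 550 + 3092.6 = 3642.6

C = 3642.6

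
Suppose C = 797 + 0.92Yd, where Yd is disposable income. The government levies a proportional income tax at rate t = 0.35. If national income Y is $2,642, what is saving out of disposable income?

Yd = (1 − 0.35)(2642) = 0.65(2642) = 1717.3
C = 797 + 0.92(1717.3) = 797 + 1579.916 = 2376.916
S = Yd − C = 1717.3 − 2376.916 = -659.616

S = -659.616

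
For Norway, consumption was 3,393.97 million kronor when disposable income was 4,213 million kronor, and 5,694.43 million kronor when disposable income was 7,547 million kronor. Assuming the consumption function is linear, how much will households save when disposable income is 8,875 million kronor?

MPC = (5694.43 − 3393.97)/(7547 − 4213) = 2300.46/3334 = 0.69
a = 3393.97 − 0.69(4213) = 3393.97 − 2906.97 = 487
C = 487 + 0.69(8875) = 6610.75
S = 8875 − 6610.75 = 2264.25

S = 2264.25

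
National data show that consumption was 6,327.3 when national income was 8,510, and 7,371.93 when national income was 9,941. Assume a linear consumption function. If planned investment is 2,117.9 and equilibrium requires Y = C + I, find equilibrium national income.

MPC = (7371.93 − 6327.3)/(9941 − 8510) = 1044.63/1431 = 0.73
a = 6327.3 − 0.73(8510) = 115
Equilibrium: Y = 115 + 0.73Y + 2117.9
0.27Y = 2232.9, so Y = 2232.9/0.27 = 8270

Y = 8270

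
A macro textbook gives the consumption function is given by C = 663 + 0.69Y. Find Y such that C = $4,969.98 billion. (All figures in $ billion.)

Y = 6242

663 + 0.69Y = 4969.98
0.69Y = 4306.98, so Y = 4306.98/0.69 = 6242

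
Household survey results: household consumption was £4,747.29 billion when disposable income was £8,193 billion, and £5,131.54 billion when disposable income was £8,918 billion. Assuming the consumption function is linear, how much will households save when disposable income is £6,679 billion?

MPC = (5131.54 − 4747.29)/(8918 − 8193) = 384.25/725 = 0.53
a = 4747.29 − 0.53(8193) = 4747.29 − 4342.29 = 405
C = 405 + 0.53(6679) = 3944.87
S = 6679 − 3944.87 = 2734.13

S = 2734.13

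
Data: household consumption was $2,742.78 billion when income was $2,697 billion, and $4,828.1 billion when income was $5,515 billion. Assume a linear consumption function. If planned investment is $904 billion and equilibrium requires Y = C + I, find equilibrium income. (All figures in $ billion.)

Y = 6350

MPC = (4828.1 − 2742.78)/(5515 − 2697) = 2085.32/2818 = 0.74
a = 2742.78 − 0.74(2697) = 747
Equilibrium: Y = 747 + 0.74Y + 904
0.26Y = 1651, so Y = 1651/0.26 = 6350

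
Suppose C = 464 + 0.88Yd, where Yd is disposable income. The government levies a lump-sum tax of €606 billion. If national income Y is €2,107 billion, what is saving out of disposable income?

Yd = Y − T = 2107 − 606 = 1501
C = 464 + 0.88(1501) = 464 + 1320.88 = 1784.88
S = Yd − C = 1501 − 1784.88 = -283.88

S = -283.88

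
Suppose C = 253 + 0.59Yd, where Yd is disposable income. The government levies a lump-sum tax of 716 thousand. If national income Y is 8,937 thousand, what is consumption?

C = 5103.39

Yd = Y − T = 8937 − 716 = 8221
C = 253 + 0.59(8221) = 253 + 4850.39 = 5103.39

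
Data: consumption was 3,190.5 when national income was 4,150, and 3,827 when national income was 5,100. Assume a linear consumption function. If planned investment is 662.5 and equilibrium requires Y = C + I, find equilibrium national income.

MPC = (3827 − 3190.5)/(5100 − 4150) = 636.5/950 = 0.67
a = 3190.5 − 0.67(4150) = 410
Equilibrium: Y = 410 + 0.67Y + 662.5
0.33Y = 1072.5, so Y = 1072.5/0.33 = 3250

Y = 3250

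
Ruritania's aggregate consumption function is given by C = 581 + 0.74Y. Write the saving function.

S = Y − C = Y − (581 + 0.74Y) = -581 + (1 − 0.74)Y

S = -581 + 0.26Y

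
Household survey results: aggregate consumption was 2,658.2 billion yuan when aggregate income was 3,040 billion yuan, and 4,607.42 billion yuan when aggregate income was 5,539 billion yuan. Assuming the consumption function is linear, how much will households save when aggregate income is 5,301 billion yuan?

MPC = (4607.42 − 2658.2)/(5539 − 3040) = 1949.22/2499 = 0.78
a = 2658.2 − 0.78(3040) = 2658.2 − 2371.2 = 287
C = 287 + 0.78(5301) = 4421.78
S = 5301 − 4421.78 = 879.22

S = 879.22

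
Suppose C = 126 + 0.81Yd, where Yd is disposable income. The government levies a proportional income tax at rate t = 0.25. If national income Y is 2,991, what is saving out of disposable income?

Yd = (1 − 0.25)(2991) = 0.75(2991) = 2243.25
C = 126 + 0.81(2243.25) = 126 + 1817.0325 = 1943.0325
S = Yd − C = 2243.25 − 1943.0325 = 300.2175

S = 300.2175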